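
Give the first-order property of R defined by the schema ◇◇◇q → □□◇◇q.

This is a Sahlqvist (Geach-type) schema ◇^3□^0q → □^2◇^2q.
Minimal-valuation argument: fix x; take any y with xR^3y and any z with xR^2z. Set V(q) to the set of worlds R-reachable from y in exactly 0 steps. Then □^0q holds at y, so the antecedent holds at x; validity forces ◇^2q at z, giving a w with zR^2w and yR^0w.
First-order correspondent: ∀x ∀y ∀z ((xR³y ∧ xR²z) → ∃w (y = w ∧ zR²w)).

∀x ∀y ∀z ((xR³y ∧ xR²z) → ∃w (y = w ∧ zR²w))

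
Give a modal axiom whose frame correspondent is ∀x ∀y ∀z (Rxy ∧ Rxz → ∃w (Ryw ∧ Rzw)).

◇□p → □◇p

This is convergence; the standard corresponding axiom is .2: ◇□p → □◇p.
Suppose ◇□p→□◇p is valid. Take Rxy, Rxz and set V(p)={w : Ryw}. Then □p at y so ◇□p at x, so □◇p at x, so ◇p at z, giving w with Rzw and Ryw.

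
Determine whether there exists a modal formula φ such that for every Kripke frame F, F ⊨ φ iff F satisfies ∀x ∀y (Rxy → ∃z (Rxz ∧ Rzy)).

The condition is density. A defining modal formula is □□q → □q.
Suppose □□q→□q is valid. Take Rxy and set V(q)={w : xR²w}. Then □□q at x, so □q at x, so q at y, i.e. ∃z(Rxz∧Rzy).

Definable; □□q → □q defines it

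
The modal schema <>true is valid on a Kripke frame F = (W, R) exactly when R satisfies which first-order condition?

seriality

This is a form of the D axiom.
It corresponds to seriality: forall x exists y Rxy.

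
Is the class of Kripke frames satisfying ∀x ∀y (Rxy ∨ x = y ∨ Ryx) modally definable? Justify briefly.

If a class were modally definable it would be closed under disjoint unions (Goldblatt–Thomason).
Take 2 disjoint single-world reflexive frames: each is trivially connected, but their disjoint union has 2 worlds with no edge between distinct components, so it is not connected.
Hence connectedness of R is not modally definable.

Not modally definable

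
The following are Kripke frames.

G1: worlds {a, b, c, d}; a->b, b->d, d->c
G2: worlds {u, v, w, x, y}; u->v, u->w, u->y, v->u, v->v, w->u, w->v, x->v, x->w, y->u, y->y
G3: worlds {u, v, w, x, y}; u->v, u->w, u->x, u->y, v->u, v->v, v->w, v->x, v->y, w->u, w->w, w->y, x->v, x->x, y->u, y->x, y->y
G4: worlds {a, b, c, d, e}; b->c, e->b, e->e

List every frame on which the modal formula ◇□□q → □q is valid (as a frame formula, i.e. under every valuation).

Frame correspondent (Sahlqvist): ∀x ∀y ∀z ((xRy ∧ xRz) → ∃w (yR²w ∧ z = w)) — i.e. a generalized confluence (Geach) condition.
G1: fails — aRb, aRb but no w with bR²w and b=w.
G2: ✓.
G3: ✓.
G4: fails — bRc, bRc but no w with cR²w and c=w.

G2, G3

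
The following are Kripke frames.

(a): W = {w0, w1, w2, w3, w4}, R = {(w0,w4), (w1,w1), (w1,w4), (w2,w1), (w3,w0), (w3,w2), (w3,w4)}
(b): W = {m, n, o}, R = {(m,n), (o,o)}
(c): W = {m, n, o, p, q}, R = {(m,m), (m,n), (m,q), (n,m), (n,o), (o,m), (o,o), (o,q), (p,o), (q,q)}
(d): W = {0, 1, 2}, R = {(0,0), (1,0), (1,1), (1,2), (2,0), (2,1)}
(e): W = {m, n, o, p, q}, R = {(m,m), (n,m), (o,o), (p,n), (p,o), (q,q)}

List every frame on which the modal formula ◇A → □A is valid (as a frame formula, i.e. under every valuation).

Frame correspondent (Sahlqvist): ∀x ∀y ∀z (Rxy ∧ Rxz → y = z) — i.e. partial functionality.
(a): fails — w1 sees both w1 and w4.
(b): condition met.
(c): fails — m sees both m and n.
(d): fails — 1 sees both 0 and 1.
(e): fails — p sees both n and o.
Valid on: (b).

(b)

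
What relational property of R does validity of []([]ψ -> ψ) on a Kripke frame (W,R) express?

shift-reflexivity: forall x forall y (Rxy -> Ryy)

This schema is the T□ axiom.
Its frame correspondent is shift-reflexivity — forall x forall y (Rxy -> Ryy).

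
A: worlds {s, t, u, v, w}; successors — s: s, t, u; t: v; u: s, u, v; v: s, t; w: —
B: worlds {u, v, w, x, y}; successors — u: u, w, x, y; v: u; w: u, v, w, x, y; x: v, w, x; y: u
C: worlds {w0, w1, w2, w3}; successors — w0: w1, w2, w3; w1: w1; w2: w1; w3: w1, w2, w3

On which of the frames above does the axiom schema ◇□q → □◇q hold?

The schema corresponds to convergence: ∀x ∀y ∀z (Rxy ∧ Rxz → ∃w (Ryw ∧ Rzw)).
A: fails — Rss and Rst but s and t have no common successor.
B: fails — Rux and Ruy but x and y have no common successor.
C: satisfies the condition.

C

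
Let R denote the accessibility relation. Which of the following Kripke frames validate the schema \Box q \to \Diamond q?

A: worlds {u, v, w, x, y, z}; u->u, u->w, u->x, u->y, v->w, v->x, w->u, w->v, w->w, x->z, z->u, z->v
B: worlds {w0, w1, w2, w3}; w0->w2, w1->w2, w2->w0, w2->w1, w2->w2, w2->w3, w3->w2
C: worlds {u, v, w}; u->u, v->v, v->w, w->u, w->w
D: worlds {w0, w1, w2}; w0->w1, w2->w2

B, C

This is the axiom for seriality; its first-order frame correspondent is \forall x \exists y Rxy.
A: fails — world y has no successor.
B: ✓.
C: ✓.
D: fails — world w1 has no successor.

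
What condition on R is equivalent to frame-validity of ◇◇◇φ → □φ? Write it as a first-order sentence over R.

This is a Sahlqvist (Geach-type) schema ◇^3□^0φ → □^1◇^0φ.
First-order correspondent: ∀x ∀y ∀z ((xR³y ∧ xRz) → ∃w (y = w ∧ z = w)).

∀x ∀y ∀z ((xR³y ∧ xRz) → ∃w (y = w ∧ z = w))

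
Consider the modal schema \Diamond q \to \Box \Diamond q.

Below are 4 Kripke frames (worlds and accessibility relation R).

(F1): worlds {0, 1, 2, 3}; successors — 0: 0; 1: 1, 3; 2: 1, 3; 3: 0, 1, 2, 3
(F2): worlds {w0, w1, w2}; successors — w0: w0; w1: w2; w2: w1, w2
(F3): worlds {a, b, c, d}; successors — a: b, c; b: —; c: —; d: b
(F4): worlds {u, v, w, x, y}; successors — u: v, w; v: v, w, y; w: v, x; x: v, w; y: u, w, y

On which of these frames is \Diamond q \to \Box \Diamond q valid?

This is the axiom for the Euclidean property; its first-order frame correspondent is \forall x \forall y \forall z (Rxy \wedge Rxz \to Ryz).
(F1): fails — R32 and R32 but not R22.
(F2): fails — Rw2w1 and Rw2w1 but not Rw1w1.
(F3): fails — Rac and Rac but not Rcc.
(F4): fails — Ruw and Ruw but not Rww.
Valid on no frame.

none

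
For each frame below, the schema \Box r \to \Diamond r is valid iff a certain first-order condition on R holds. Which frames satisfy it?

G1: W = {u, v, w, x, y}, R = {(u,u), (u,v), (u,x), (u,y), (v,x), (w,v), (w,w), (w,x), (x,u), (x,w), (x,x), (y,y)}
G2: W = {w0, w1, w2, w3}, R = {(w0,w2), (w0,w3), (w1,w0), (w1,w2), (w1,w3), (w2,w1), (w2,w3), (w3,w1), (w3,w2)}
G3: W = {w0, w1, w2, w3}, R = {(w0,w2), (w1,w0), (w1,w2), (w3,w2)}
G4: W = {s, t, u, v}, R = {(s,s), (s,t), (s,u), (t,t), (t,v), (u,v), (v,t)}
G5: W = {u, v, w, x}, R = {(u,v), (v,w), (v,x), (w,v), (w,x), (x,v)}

Frame correspondent (Sahlqvist): \forall x \exists y Rxy — i.e. seriality.
G1: condition met.
G2: condition met.
G3: fails — world w2 has no successor.
G4: condition met.
G5: condition met.
Valid on: G1, G2, G4, G5.

G1, G2, G4, G5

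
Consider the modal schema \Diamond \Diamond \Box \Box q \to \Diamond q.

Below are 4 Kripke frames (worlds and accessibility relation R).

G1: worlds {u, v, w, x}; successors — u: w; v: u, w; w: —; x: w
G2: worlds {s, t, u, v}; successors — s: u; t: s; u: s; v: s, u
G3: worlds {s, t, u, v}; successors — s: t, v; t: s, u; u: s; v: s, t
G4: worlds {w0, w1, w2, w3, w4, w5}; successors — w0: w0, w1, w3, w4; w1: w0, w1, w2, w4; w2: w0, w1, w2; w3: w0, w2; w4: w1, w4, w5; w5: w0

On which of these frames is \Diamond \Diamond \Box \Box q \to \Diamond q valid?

This is the axiom for a generalized confluence (Geach) condition; its first-order frame correspondent is \forall x \forall y (x R^2 y \to \exists w (y R^2 w \wedge xRw)).
G1: fails — vR²w but no t with wR²t and vRt.
G2: fails — sR²s but no w with sR²w and sRw.
G3: satisfies the condition.
G4: satisfies the condition.
Valid on: G3, G4.

G3, G4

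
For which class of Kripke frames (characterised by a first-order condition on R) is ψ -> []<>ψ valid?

This is the B axiom.
It corresponds to symmetry: forall x forall y (Rxy -> Ryx).

symmetry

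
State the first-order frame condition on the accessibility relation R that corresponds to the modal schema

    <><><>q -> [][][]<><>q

forall x forall y forall z ((x R^3 y & x R^3 z) -> exists w (y = w & z R^2 w))

This is a Sahlqvist (Geach-type) schema ◇^3□^0q → □^3◇^2q.
Minimal-valuation argument: fix x; take any y with xR^3y and any z with xR^3z. Set V(q) to the set of worlds R-reachable from y in exactly 0 steps. Then □^0q holds at y, so the antecedent holds at x; validity forces ◇^2q at z, giving a w with zR^2w and yR^0w.
First-order correspondent: forall x forall y forall z ((x R^3 y & x R^3 z) -> exists w (y = w & z R^2 w)).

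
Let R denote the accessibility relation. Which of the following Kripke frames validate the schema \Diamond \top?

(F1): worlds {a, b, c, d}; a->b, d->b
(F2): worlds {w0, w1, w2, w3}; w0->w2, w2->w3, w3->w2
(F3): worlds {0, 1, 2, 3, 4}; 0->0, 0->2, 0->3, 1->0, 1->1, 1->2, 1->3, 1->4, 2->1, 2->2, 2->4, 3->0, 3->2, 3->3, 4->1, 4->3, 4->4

The schema corresponds to seriality: \forall x \exists y Rxy.
(F1): fails — world b has no successor.
(F2): fails — world w1 has no successor.
(F3): ✓.
Valid on: (F3).

(F3)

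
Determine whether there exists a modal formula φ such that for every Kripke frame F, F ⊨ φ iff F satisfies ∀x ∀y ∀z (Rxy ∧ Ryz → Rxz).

This is a Sahlqvist condition; the 4 axiom □r → □□r defines it.
Suppose □r→□□r is valid. Take Rxy, Ryz and set V(r)={w : Rxw}. Then □r at x, so □□r at x, so □r at y, so r at z, i.e. Rxz.

Definable; □r → □□r defines it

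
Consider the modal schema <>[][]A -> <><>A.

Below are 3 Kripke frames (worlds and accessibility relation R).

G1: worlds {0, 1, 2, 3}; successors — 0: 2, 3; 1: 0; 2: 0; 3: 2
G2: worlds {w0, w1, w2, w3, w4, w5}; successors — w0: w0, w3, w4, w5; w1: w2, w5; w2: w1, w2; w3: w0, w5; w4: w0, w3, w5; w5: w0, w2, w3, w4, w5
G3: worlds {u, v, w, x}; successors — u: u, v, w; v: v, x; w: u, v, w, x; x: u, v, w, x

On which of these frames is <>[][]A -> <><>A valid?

G2, G3

The schema corresponds to a generalized confluence (Geach) condition: forall x forall y (xRy -> exists w (y R^2 w & x R^2 w)).
G1: fails — 3R2 but no w with 2R²w and 3R²w.
G2: holds.
G3: holds.
Valid on: G2, G3.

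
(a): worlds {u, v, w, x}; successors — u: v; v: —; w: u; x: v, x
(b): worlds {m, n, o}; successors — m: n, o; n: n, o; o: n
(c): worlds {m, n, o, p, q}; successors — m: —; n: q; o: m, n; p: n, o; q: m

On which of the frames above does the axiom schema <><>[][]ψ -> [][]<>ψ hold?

The schema corresponds to a generalized confluence (Geach) condition: forall x forall y forall z ((x R^2 y & x R^2 z) -> exists w (y R^2 w & zRw)).
(a): fails — wR²v, wR²v but no t with vR²t and vRt.
(b): ✓.
(c): fails — nR²m, nR²m but no w with mR²w and mRw.

(b)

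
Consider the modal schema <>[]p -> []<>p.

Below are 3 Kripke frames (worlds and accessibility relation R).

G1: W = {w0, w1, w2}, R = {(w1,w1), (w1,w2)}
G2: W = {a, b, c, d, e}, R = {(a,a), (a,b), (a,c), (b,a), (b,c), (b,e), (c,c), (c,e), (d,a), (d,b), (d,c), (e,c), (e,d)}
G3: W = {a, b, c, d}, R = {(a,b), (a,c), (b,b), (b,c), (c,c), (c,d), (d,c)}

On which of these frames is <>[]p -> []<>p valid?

Frame correspondent (Sahlqvist): forall x forall y forall z (Rxy & Rxz -> exists w (Ryw & Rzw)) — i.e. convergence.
G1: fails — Rw1w2 and Rw1w2 but w2 and w2 have no common successor.
G2: ✓.
G3: ✓.

G2, G3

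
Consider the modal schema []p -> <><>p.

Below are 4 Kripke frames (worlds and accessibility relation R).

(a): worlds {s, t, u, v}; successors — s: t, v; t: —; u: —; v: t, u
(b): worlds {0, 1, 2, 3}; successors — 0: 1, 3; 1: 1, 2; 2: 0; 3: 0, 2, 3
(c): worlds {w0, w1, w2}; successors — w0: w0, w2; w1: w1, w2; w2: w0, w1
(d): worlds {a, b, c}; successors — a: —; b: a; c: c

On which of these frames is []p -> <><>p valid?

(c)

This is the axiom for a generalized confluence (Geach) condition; its first-order frame correspondent is forall x exists w (xRw & x R^2 w).
(a): fails — at t but no w with tRw and tR²w.
(b): fails — at 2 but no w with 2Rw and 2R²w.
(c): condition met.
(d): fails — at a but no w with aRw and aR²w.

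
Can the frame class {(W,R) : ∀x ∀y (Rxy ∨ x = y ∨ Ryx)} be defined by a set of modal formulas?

Not definable by any modal formula

If a class were modally definable it would be closed under disjoint unions (Goldblatt–Thomason).
Take 2 disjoint single-world reflexive frames: each is trivially connected, but their disjoint union has 2 worlds with no edge between distinct components, so it is not connected.
So no modal formula (or set of formulas) defines exactly the connected frames.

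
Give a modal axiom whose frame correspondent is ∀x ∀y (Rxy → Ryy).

The condition is shift-reflexivity. The T□ schema □(□q → q) defines it.
Suppose □(□q→q) is valid. Take Rxy and set V(q)={w : Ryw}. Then at y, □q holds; since □(□q→q) at x, □q→q at y, so q at y, i.e. Ryy.

□(□q → q)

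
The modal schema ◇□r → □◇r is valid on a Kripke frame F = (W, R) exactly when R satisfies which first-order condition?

convergence: ∀x ∀y ∀z (Rxy ∧ Rxz → ∃w (Ryw ∧ Rzw))

Suppose ◇□r→□◇r is valid. Take Rxy, Rxz and set V(r)={w : Ryw}. Then □r at y so ◇□r at x, so □◇r at x, so ◇r at z, giving w with Rzw and Ryw.
Conversely, on a frame with convergence the schema holds at every world under every valuation.
Frame condition: ∀x ∀y ∀z (Rxy ∧ Rxz → ∃w (Ryw ∧ Rzw)).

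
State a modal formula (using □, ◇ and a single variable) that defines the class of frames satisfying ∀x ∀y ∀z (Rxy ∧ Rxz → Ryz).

◇q → □◇q

This is the Euclidean property; the standard corresponding axiom is 5: ◇q → □◇q.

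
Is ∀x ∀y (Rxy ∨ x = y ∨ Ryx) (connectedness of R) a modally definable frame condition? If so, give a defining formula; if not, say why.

Not definable by any modal formula

Modal frame validity is preserved under disjoint unions.
Take 2 disjoint single-world reflexive frames: each is trivially connected, but their disjoint union has 2 worlds with no edge between distinct components, so it is not connected.
Hence connectedness of R is not modally definable.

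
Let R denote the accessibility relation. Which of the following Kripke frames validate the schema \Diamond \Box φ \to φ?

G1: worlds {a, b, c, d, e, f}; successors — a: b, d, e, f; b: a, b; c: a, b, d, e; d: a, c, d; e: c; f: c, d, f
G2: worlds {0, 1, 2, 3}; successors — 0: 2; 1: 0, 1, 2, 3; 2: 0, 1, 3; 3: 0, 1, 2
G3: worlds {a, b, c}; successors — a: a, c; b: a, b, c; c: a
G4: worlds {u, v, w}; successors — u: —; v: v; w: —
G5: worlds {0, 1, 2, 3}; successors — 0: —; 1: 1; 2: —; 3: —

Frame correspondent (Sahlqvist): \forall x \forall y (Rxy \to Ryx) — i.e. symmetry.
G1: fails — Rfc but not Rcf.
G2: fails — R10 but not R01.
G3: fails — Rbc but not Rcb.
G4: satisfies the condition.
G5: satisfies the condition.
Valid on: G4, G5.

G4, G5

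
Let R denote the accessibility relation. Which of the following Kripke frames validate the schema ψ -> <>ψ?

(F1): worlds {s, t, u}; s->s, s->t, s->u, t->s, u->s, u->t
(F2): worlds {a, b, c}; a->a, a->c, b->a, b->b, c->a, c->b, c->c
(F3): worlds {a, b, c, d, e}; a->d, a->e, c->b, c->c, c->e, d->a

Frame correspondent (Sahlqvist): forall x Rxx — i.e. reflexivity.
(F1): fails — world t does not see itself.
(F2): condition met.
(F3): fails — world a does not see itself.

(F2)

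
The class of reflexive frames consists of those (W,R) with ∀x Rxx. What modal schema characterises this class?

This is reflexivity; the standard corresponding axiom is T: □q → q.
Suppose □q→q is valid. At any x set V(q)={w : Rxw}. Then □q holds at x, so q holds at x, i.e. Rxx.

□q → q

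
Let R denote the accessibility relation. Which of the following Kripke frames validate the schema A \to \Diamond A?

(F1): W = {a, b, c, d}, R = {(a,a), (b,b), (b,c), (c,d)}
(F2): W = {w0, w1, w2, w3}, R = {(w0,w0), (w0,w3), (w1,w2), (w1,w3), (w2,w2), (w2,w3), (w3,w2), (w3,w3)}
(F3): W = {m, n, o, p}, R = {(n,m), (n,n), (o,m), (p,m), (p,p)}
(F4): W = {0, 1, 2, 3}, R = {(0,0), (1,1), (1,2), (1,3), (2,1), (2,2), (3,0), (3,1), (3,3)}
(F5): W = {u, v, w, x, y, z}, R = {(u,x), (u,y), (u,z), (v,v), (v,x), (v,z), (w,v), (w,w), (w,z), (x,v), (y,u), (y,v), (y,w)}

(F4)

This is the axiom for reflexivity; its first-order frame correspondent is \forall x Rxx.
(F1): fails — world c does not see itself.
(F2): fails — world w1 does not see itself.
(F3): fails — world m does not see itself.
(F4): condition met.
(F5): fails — world u does not see itself.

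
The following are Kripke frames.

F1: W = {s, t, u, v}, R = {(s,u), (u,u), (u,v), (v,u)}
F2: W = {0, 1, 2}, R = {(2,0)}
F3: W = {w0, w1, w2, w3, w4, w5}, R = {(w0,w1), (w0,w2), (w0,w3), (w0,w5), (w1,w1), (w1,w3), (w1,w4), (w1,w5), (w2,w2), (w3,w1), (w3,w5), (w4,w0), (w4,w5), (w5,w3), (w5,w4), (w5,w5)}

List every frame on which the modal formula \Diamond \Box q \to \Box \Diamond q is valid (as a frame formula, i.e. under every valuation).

F1

Frame correspondent (Sahlqvist): \forall x \forall y \forall z (Rxy \wedge Rxz \to \exists w (Ryw \wedge Rzw)) — i.e. convergence.
F1: condition met.
F2: fails — R20 and R20 but 0 and 0 have no common successor.
F3: fails — Rw0w5 and Rw0w2 but w5 and w2 have no common successor.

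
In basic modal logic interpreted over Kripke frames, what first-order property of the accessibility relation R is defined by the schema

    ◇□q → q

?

This is frame-equivalent to q → □◇q (substitute ¬q for q and contrapose).
Suppose q→□◇q is valid. Take Rxy and set V(q)={x}. Then q at x, so □◇q at x, so ◇q at y, so some z with Ryz has q; z=x, i.e. Ryx.
Conversely, any frame satisfying ∀x ∀y (Rxy → Ryx) validates the schema.
So the correspondent is symmetry.

symmetry: ∀x ∀y (Rxy → Ryx)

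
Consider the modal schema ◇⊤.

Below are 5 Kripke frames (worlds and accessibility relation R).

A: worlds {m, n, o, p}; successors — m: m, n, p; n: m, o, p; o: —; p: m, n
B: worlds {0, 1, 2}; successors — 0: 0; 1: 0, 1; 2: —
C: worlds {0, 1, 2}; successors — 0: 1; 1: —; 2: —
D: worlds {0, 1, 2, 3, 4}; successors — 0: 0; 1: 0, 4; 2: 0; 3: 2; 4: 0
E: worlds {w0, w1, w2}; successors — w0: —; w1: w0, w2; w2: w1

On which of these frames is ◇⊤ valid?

D

The schema corresponds to seriality: ∀x ∃y Rxy.
A: fails — world o has no successor.
B: fails — world 2 has no successor.
C: fails — world 1 has no successor.
D: ✓.
E: fails — world w0 has no successor.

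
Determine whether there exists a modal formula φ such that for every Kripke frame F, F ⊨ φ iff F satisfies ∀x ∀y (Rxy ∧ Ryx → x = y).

No — not modally definable

If a class were modally definable it would be closed under surjective bounded morphisms (Goldblatt–Thomason).
The 8-cycle (worlds s,t,u,v,w,x,y,z with s→t→u→v→w→x→y→z→s) is antisymmetric. Sending even-indexed worlds to a and odd-indexed worlds to b is a surjective bounded morphism onto the two-world frame with a↔b, which is not antisymmetric.
Hence antisymmetry is not modally definable.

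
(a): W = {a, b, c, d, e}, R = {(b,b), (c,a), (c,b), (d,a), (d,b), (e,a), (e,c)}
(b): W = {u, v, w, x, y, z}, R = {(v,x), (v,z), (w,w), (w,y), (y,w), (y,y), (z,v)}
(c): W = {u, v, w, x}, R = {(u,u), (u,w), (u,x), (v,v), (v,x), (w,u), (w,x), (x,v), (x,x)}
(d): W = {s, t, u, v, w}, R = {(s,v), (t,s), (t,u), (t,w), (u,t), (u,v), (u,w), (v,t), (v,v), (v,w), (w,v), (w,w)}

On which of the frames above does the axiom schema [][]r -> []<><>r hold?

This is the axiom for a generalized confluence (Geach) condition; its first-order frame correspondent is forall x forall z (xRz -> exists w (x R^2 w & z R^2 w)).
(a): fails — cRa but no w with cR²w and aR²w.
(b): fails — vRx but no t with vR²t and xR²t.
(c): condition met.
(d): condition met.

(c), (d)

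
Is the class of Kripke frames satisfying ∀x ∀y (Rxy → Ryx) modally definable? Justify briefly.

Yes — defined by p → □◇p

This is a Sahlqvist condition; the B axiom p → □◇p defines it.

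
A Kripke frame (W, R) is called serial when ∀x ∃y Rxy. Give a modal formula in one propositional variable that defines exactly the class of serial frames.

A defining formula is □r → ◇r (the D axiom).
Suppose □r→◇r is valid. At any x set V(r)=W. Then □r at x, so ◇r at x, so x has a successor.

□r → ◇r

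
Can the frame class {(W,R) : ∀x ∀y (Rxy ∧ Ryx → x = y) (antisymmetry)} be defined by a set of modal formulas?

If a class were modally definable it would be closed under surjective bounded morphisms (Goldblatt–Thomason).
The 6-cycle (worlds 0,1,2,3,4,5 with 0→1→2→3→4→5→0) is antisymmetric. Sending even-indexed worlds to • and odd-indexed worlds to ∘ is a surjective bounded morphism onto the two-world frame with •↔∘, which is not antisymmetric.
Hence antisymmetry is not modally definable.

Not modally definable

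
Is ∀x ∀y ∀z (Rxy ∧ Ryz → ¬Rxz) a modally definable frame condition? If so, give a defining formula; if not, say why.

No — not modally definable

If a class were modally definable it would be closed under surjective bounded morphisms (Goldblatt–Thomason).
The 5-cycle (worlds 0,1,2,3,4 with 0→1→2→3→4→0) is intransitive. Mapping every world to a single reflexive point • is a surjective bounded morphism; the reflexive point is not intransitive (R••∧R•• but R••).
So no modal formula (or set of formulas) defines exactly the intransitive frames.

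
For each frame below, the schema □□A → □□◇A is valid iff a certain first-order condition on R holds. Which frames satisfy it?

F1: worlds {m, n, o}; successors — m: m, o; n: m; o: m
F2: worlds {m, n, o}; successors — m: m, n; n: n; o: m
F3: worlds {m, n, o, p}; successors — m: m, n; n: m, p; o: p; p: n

F1, F2

Frame correspondent (Sahlqvist): ∀x ∀z (xR²z → ∃w (xR²w ∧ zRw)) — i.e. a generalized confluence (Geach) condition.
F1: satisfies the condition.
F2: satisfies the condition.
F3: fails — oR²n but no w with oR²w and nRw.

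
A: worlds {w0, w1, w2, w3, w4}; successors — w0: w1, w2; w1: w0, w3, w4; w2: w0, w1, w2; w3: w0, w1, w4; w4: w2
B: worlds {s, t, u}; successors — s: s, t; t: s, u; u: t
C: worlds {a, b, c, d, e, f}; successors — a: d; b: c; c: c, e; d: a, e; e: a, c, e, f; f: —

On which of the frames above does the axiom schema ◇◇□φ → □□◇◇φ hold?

A

Frame correspondent (Sahlqvist): ∀x ∀y ∀z ((xR²y ∧ xR²z) → ∃w (yRw ∧ zR²w)) — i.e. a generalized confluence (Geach) condition.
A: condition met.
B: fails — sR²u, sR²u but no w with uRw and uR²w.
C: fails — aR²a, aR²a but no w with aRw and aR²w.
Valid on: A.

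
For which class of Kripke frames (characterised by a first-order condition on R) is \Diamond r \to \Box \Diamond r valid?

The Euclidean property

Suppose ◇r→□◇r is valid. Take Rxy, Rxz and set V(r)={y}. Then ◇r at x, so □◇r at x, so ◇r at z, so some w with Rzw has r; w=y, i.e. Rzy. By symmetry of the argument, Ryz.
The converse is a direct semantic check.
So the correspondent is the Euclidean property.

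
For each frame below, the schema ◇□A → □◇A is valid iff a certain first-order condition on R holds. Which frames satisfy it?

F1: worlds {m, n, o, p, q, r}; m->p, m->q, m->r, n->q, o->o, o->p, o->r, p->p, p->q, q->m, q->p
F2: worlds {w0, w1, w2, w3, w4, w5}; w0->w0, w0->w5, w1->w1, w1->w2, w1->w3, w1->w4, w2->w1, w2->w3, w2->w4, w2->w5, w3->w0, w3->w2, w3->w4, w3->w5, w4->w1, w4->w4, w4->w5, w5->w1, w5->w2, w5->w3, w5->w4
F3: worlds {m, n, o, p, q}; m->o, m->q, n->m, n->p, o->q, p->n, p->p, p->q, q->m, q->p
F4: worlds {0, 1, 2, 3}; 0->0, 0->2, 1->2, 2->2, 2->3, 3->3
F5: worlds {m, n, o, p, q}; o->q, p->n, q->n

This is the axiom for convergence; its first-order frame correspondent is ∀x ∀y ∀z (Rxy ∧ Rxz → ∃w (Ryw ∧ Rzw)).
F1: fails — Rmr and Rmr but r and r have no common successor.
F2: fails — Rw0w5 and Rw0w0 but w5 and w0 have no common successor.
F3: fails — Rmo and Rmq but o and q have no common successor.
F4: ✓.
F5: fails — Rpn and Rpn but n and n have no common successor.

F4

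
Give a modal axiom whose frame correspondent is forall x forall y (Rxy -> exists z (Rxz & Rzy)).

□□s → □s

This is density; the standard corresponding axiom is C4: □□s → □s.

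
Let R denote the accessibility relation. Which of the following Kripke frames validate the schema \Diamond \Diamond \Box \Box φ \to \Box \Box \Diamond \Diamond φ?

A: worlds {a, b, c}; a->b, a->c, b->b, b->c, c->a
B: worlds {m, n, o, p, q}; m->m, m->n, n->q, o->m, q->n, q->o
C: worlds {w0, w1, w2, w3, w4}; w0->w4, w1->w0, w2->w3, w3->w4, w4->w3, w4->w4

A, C

The schema corresponds to a generalized confluence (Geach) condition: \forall x \forall y \forall z ((x R^2 y \wedge x R^2 z) \to \exists w (y R^2 w \wedge z R^2 w)).
A: satisfies the condition.
B: fails — mR²n, mR²q but no w with nR²w and qR²w.
C: satisfies the condition.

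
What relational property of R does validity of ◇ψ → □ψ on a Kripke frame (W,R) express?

partial functionality: ∀x ∀y ∀z (Rxy ∧ Rxz → y = z)

Suppose ◇ψ→□ψ is valid. Take Rxy, Rxz and set V(ψ)={y}. Then ◇ψ at x, so □ψ at x, so ψ at z, i.e. z=y.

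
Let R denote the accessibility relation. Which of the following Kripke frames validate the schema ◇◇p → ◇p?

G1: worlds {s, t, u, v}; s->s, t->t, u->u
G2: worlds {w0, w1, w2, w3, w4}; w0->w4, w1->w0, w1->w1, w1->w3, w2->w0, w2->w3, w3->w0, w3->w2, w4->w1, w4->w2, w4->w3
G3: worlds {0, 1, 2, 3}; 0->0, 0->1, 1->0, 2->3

This is the axiom for transitivity; its first-order frame correspondent is ∀x ∀y ∀z (Rxy ∧ Ryz → Rxz).
G1: ✓.
G2: fails — Rw1w0 and Rw0w4 but not Rw1w4.
G3: fails — R10 and R01 but not R11.

G1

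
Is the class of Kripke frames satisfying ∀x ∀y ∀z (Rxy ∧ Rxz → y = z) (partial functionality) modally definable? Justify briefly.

Definable; ◇q → □q defines it

The condition is partial functionality. A defining modal formula is ◇q → □q.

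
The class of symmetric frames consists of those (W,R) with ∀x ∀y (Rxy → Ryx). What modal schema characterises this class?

s → □◇s

This is symmetry; the standard corresponding axiom is B: s → □◇s.
Suppose s→□◇s is valid. Take Rxy and set V(s)={x}. Then s at x, so □◇s at x, so ◇s at y, so some z with Ryz has s; z=x, i.e. Ryx.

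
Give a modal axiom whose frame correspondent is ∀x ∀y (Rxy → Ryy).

The condition is shift-reflexivity. The T□ schema □(□ψ → ψ) defines it.

□(□ψ → ψ)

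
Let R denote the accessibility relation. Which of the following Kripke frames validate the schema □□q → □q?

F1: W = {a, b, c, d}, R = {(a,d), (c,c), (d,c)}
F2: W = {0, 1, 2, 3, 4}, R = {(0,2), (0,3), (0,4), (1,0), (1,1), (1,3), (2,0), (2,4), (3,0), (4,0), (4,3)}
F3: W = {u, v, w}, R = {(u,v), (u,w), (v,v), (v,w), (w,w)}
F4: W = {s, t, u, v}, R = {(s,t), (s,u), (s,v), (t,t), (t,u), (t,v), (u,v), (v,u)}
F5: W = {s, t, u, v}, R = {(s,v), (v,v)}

F3, F5

The schema corresponds to density: ∀x ∀y (Rxy → ∃z (Rxz ∧ Rzy)).
F1: fails — Rad but no z with Raz and Rzd.
F2: fails — R02 but no z with R0z and Rz2.
F3: satisfies the condition.
F4: fails — Ruv but no z with Ruz and Rzv.
F5: satisfies the condition.
Valid on: F3, F5.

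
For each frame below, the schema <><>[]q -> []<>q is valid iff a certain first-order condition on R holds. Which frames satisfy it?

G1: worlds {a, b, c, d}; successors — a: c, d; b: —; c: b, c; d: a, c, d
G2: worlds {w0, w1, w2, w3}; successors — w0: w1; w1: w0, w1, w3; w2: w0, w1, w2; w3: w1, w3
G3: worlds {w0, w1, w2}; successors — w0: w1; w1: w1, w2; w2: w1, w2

G2, G3

Frame correspondent (Sahlqvist): forall x forall y forall z ((x R^2 y & xRz) -> exists w (yRw & zRw)) — i.e. a generalized confluence (Geach) condition.
G1: fails — aR²b, aRc but no w with bRw and cRw.
G2: condition met.
G3: condition met.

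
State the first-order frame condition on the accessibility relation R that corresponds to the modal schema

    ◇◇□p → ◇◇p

This is a Sahlqvist (Geach-type) schema ◇^2□^1p → □^0◇^2p.
Minimal-valuation argument: fix x; take any y with xR^2y and any z with xR^0z. Set V(p) to the set of worlds R-reachable from y in exactly 1 step. Then □^1p holds at y, so the antecedent holds at x; validity forces ◇^2p at z, giving a w with zR^2w and yR^1w.
First-order correspondent: ∀x ∀y (xR²y → ∃w (yRw ∧ xR²w)).

∀x ∀y (xR²y → ∃w (yRw ∧ xR²w))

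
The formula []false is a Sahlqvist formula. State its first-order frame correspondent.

Emptiness of R

This is the Ver axiom.
It corresponds to emptiness of R: forall x forall y ~Rxy.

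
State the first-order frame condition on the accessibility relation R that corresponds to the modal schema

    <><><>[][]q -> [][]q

forall x forall y forall z ((x R^3 y & x R^2 z) -> exists w (y R^2 w & z = w))

This is a Sahlqvist (Geach-type) schema ◇^3□^2q → □^2◇^0q.
Minimal-valuation argument: fix x; take any y with xR^3y and any z with xR^2z. Set V(q) to the set of worlds R-reachable from y in exactly 2 steps. Then □^2q holds at y, so the antecedent holds at x; validity forces ◇^0q at z, giving a w with zR^0w and yR^2w.
First-order correspondent: forall x forall y forall z ((x R^3 y & x R^2 z) -> exists w (y R^2 w & z = w)).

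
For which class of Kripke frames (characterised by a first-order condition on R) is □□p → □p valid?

Density

This schema is the C4 axiom.
Its frame correspondent is density — ∀x ∀y (Rxy → ∃z (Rxz ∧ Rzy)).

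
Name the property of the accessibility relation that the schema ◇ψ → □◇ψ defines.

the Euclidean property: ∀x ∀y ∀z (Rxy ∧ Rxz → Ryz)

Suppose ◇ψ→□◇ψ is valid. Take Rxy, Rxz and set V(ψ)={y}. Then ◇ψ at x, so □◇ψ at x, so ◇ψ at z, so some w with Rzw has ψ; w=y, i.e. Rzy. By symmetry of the argument, Ryz.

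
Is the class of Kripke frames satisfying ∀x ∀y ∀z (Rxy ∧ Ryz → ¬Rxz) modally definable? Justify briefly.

Not modally definable

Modal frame validity is preserved under surjective bounded morphisms.
The 3-cycle (worlds a,b,c with a→b→c→a) is intransitive. Mapping every world to a single reflexive point • is a surjective bounded morphism; the reflexive point is not intransitive (R••∧R•• but R••).
So no modal formula (or set of formulas) defines exactly the intransitive frames.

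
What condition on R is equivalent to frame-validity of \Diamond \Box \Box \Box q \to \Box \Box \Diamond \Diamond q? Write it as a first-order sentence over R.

This is a Sahlqvist (Geach-type) schema ◇^1□^3q → □^2◇^2q.
Minimal-valuation argument: fix x; take any y with xR^1y and any z with xR^2z. Set V(q) to the set of worlds R-reachable from y in exactly 3 steps. Then □^3q holds at y, so the antecedent holds at x; validity forces ◇^2q at z, giving a w with zR^2w and yR^3w.
First-order correspondent: \forall x \forall y \forall z ((xRy \wedge x R^2 z) \to \exists w (y R^3 w \wedge z R^2 w)).

\forall x \forall y \forall z ((xRy \wedge x R^2 z) \to \exists w (y R^3 w \wedge z R^2 w))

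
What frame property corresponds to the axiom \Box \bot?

□⊥ is valid iff no world has any successor (otherwise □⊥ fails at any world with one).

emptiness of R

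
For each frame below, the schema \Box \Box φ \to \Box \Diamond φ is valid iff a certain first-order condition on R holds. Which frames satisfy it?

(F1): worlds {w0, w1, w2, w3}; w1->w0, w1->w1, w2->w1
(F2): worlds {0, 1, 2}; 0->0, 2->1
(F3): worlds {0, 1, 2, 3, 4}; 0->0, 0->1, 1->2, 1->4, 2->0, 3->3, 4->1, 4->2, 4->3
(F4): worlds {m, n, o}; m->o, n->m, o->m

(F3), (F4)

Frame correspondent (Sahlqvist): \forall x \forall z (xRz \to \exists w (x R^2 w \wedge zRw)) — i.e. a generalized confluence (Geach) condition.
(F1): fails — w1Rw0 but no w with w1R²w and w0Rw.
(F2): fails — 2R1 but no w with 2R²w and 1Rw.
(F3): ✓.
(F4): ✓.
Valid on: (F3), (F4).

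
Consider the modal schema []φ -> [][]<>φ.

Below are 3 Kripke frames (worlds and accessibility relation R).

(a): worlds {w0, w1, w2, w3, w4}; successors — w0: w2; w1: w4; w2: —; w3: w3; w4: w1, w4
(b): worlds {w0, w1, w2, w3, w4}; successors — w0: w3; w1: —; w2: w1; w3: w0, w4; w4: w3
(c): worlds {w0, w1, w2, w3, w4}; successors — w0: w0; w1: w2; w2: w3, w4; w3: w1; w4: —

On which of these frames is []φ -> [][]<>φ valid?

(a), (b)

The schema corresponds to a generalized confluence (Geach) condition: forall x forall z (x R^2 z -> exists w (xRw & zRw)).
(a): satisfies the condition.
(b): satisfies the condition.
(c): fails — w1R²w3 but no w with w1Rw and w3Rw.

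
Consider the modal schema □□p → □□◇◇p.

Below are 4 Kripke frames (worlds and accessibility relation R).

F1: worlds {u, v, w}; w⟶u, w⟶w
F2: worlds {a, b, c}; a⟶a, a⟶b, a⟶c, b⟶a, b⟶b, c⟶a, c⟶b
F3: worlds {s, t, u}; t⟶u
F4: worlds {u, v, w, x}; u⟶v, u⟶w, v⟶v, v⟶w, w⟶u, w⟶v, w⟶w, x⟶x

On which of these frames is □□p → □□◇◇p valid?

Frame correspondent (Sahlqvist): ∀x ∀z (xR²z → ∃w (xR²w ∧ zR²w)) — i.e. a generalized confluence (Geach) condition.
F1: fails — wR²u but no t with wR²t and uR²t.
F2: ✓.
F3: ✓.
F4: ✓.

F2, F3, F4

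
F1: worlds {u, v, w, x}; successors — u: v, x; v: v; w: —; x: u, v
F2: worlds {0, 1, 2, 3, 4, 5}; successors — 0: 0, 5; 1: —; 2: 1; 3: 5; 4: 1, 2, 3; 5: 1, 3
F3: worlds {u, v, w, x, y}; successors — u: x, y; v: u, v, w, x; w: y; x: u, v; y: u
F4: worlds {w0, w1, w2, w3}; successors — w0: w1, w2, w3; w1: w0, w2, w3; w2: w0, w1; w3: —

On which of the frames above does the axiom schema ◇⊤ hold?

F3

This is the axiom for seriality; its first-order frame correspondent is ∀x ∃y Rxy.
F1: fails — world w has no successor.
F2: fails — world 1 has no successor.
F3: holds.
F4: fails — world w3 has no successor.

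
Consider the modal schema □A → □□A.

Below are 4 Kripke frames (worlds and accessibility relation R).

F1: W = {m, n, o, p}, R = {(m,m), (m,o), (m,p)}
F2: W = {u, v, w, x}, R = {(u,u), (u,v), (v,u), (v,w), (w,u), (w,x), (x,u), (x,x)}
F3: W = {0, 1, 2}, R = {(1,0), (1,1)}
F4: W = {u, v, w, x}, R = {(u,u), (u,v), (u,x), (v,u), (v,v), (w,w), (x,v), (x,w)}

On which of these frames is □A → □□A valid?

Frame correspondent (Sahlqvist): ∀x ∀y ∀z (Rxy ∧ Ryz → Rxz) — i.e. transitivity.
F1: condition met.
F2: fails — Ruv and Rvw but not Ruw.
F3: condition met.
F4: fails — Rvu and Rux but not Rvx.
Valid on: F1, F3.

F1, F3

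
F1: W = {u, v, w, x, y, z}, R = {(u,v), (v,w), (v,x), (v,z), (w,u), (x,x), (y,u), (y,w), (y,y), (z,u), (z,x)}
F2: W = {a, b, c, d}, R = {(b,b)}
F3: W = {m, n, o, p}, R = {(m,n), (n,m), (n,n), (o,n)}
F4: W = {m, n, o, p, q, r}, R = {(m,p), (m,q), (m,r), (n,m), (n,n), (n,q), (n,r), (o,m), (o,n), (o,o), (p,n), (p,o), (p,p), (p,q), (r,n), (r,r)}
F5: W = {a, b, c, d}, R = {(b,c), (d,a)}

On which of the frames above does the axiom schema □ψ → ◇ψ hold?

Frame correspondent (Sahlqvist): ∀x ∃y Rxy — i.e. seriality.
F1: satisfies the condition.
F2: fails — world a has no successor.
F3: fails — world p has no successor.
F4: fails — world q has no successor.
F5: fails — world a has no successor.
Valid on: F1.

F1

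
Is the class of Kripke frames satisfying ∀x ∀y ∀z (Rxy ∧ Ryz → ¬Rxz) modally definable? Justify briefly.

Not definable by any modal formula

If a class were modally definable it would be closed under surjective bounded morphisms (Goldblatt–Thomason).
The 5-cycle (worlds 0,1,2,3,4 with 0→1→2→3→4→0) is intransitive. Mapping every world to a single reflexive point • is a surjective bounded morphism; the reflexive point is not intransitive (R••∧R•• but R••).
Hence intransitivity is not modally definable.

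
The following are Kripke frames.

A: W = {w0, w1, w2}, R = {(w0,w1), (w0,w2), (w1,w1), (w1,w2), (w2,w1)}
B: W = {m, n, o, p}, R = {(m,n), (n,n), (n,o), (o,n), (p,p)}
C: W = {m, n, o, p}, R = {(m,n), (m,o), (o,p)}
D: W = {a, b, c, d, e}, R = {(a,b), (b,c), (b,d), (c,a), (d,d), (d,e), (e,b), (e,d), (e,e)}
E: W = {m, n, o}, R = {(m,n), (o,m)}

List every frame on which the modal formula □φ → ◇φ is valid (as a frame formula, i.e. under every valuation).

The schema corresponds to seriality: ∀x ∃y Rxy.
A: holds.
B: holds.
C: fails — world n has no successor.
D: holds.
E: fails — world n has no successor.
Valid on: A, B, D.

A, B, D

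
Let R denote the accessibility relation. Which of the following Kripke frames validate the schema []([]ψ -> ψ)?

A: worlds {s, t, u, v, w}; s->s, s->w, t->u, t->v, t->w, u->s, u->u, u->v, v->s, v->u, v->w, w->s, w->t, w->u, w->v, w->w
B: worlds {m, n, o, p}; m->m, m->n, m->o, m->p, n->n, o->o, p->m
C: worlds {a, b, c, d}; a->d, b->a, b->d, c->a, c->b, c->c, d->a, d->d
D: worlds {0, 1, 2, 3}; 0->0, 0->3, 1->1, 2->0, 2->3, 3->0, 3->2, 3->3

none

This is the axiom for shift-reflexivity; its first-order frame correspondent is forall x forall y (Rxy -> Ryy).
A: fails — Ruv but not Rvv.
B: fails — Rmp but not Rpp.
C: fails — Rba but not Raa.
D: fails — R32 but not R22.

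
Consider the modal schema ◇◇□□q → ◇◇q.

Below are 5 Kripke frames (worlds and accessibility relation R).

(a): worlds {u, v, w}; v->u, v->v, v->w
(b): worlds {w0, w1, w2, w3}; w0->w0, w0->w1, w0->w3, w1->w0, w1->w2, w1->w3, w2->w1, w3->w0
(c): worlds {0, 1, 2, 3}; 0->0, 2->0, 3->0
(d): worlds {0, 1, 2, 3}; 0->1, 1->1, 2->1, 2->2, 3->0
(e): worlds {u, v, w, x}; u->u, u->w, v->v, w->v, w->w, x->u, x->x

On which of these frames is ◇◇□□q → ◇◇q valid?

(b), (c), (d), (e)

This is the axiom for a generalized confluence (Geach) condition; its first-order frame correspondent is ∀x ∀y (xR²y → ∃w (yR²w ∧ xR²w)).
(a): fails — vR²u but no t with uR²t and vR²t.
(b): condition met.
(c): condition met.
(d): condition met.
(e): condition met.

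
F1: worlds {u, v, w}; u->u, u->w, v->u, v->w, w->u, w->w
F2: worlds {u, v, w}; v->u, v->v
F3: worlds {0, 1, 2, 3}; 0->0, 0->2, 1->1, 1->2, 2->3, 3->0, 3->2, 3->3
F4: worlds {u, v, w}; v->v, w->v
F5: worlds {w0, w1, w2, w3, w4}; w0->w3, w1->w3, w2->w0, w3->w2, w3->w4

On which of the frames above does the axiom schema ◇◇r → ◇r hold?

F1, F2, F4

The schema corresponds to transitivity: ∀x ∀y ∀z (Rxy ∧ Ryz → Rxz).
F1: condition met.
F2: condition met.
F3: fails — R02 and R23 but not R03.
F4: condition met.
F5: fails — Rw3w2 and Rw2w0 but not Rw3w0.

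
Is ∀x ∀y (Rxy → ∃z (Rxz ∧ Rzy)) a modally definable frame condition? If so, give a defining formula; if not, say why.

Definable; □□q → □q defines it

Yes: it is density, defined by the C4 schema □□q → □q.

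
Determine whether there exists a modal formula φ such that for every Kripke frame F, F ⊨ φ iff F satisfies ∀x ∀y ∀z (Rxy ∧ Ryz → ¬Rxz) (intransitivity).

Modal frame validity is preserved under surjective bounded morphisms.
The 3-cycle (worlds 0,1,2 with 0→1→2→0) is intransitive. Mapping every world to a single reflexive point • is a surjective bounded morphism; the reflexive point is not intransitive (R••∧R•• but R••).
So the class is not modally definable.

Not modally definable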